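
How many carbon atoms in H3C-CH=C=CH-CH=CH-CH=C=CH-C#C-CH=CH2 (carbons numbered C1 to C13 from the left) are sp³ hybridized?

C1: sp3 ✓
C2: sp2
C3: sp
C4: sp2
C5: sp2
C6: sp2
C7: sp2
C8: sp
C9: sp2
C10: sp
C11: sp
C12: sp2
C13: sp2
C1 → 1 sp3 carbon.

1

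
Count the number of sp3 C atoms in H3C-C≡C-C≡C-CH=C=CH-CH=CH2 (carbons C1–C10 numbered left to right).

1

C1: sp3 ✓
C2: sp
C3: sp
C4: sp
C5: sp
C6: sp2
C7: sp
C8: sp2
C9: sp2
C10: sp2
C1 → 1 sp3 carbon.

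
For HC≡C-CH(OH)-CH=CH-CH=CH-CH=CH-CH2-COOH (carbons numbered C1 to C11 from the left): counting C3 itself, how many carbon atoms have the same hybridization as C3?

C3 is sp3 (only σ bonds).
C1: sp
C2: sp
C3: sp3 ✓
C4: sp2
C5: sp2
C6: sp2
C7: sp2
C8: sp2
C9: sp2
C10: sp3 ✓
C11: sp2
2 carbons are sp3.

2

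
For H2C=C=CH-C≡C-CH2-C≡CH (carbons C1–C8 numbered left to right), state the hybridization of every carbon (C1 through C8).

C1 sp2, C2 sp, C3 sp2, C4 sp, C5 sp, C6 sp3, C7 sp, C8 sp

C1 (3 σ bonds, plus one π bond) has steric number 3: sp2.
C2 (2 σ bonds, plus two π bonds) has steric number 2: sp.
C3 is sp2: 3 σ bonds, plus one π bond, 3 electron-density regions.
C4: 2 σ bonds, plus two π bonds — 2 electron domains, sp.
C5: 2 σ bonds, plus two π bonds — 2 electron domains, sp.
C6 — 4 σ bonds. Steric number 4, so sp3.
C7: 2 σ bonds, plus two π bonds — 2 electron domains, sp.
C8: 2 σ bonds, plus two π bonds; 2 regions of electron density → sp.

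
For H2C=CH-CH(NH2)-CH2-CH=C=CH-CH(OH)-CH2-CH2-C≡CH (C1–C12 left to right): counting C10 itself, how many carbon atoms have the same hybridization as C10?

C10 is sp3 (only σ bonds).
C1: sp2
C2: sp2
C3: sp3 ✓
C4: sp3 ✓
C5: sp2
C6: sp
C7: sp2
C8: sp3 ✓
C9: sp3 ✓
C10: sp3 ✓
C11: sp
C12: sp
5 carbons are sp3.

5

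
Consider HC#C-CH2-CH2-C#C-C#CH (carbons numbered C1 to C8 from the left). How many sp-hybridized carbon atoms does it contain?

6

C1: sp ✓
C2: sp ✓
C3: sp3
C4: sp3
C5: sp ✓
C6: sp ✓
C7: sp ✓
C8: sp ✓
C1, C2, C5, C6, C7, C8 → 6 sp carbons.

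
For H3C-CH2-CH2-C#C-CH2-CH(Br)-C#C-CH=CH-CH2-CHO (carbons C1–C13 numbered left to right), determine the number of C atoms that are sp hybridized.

4

C1: sp3
C2: sp3
C3: sp3
C4: sp ✓
C5: sp ✓
C6: sp3
C7: sp3
C8: sp ✓
C9: sp ✓
C10: sp2
C11: sp2
C12: sp3
C13: sp2
C4, C5, C8, C9 → 4 sp carbons.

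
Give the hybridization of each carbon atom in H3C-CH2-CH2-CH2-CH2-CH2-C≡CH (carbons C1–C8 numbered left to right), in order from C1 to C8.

C1 sp3, C2 sp3, C3 sp3, C4 sp3, C5 sp3, C6 sp3, C7 sp, C8 sp

C1 has 4 σ bonds: steric number 4 → sp3.
C2: 4 σ bonds — 4 electron domains, sp3.
C3: 4 σ bonds; 4 regions of electron density → sp3.
C4 carries 4 σ bonds, giving a steric number of 4, so it is sp3.
C5: 4 σ bonds; 4 regions of electron density → sp3.
C6 has 4 σ bonds: steric number 4 → sp3.
C7: 2 σ bonds, plus two π bonds; 2 regions of electron density → sp.
C8 (2 σ bonds, plus two π bonds) has steric number 2: sp.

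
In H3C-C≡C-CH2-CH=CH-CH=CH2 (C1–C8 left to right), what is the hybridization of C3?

sp

C3: 2 σ bonds, plus two π bonds — 2 electron domains, sp.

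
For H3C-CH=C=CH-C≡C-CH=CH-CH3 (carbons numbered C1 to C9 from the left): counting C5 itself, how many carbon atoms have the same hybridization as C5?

3

C5 is sp (two π bonds).
C1: sp3
C2: sp2
C3: sp ✓
C4: sp2
C5: sp ✓
C6: sp ✓
C7: sp2
C8: sp2
C9: sp3
3 carbons are sp.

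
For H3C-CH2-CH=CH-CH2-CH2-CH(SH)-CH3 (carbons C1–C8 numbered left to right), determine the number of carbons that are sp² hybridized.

C1: sp3
C2: sp3
C3: sp2 ✓
C4: sp2 ✓
C5: sp3
C6: sp3
C7: sp3
C8: sp3
C3, C4 → 2 sp2 carbons.

2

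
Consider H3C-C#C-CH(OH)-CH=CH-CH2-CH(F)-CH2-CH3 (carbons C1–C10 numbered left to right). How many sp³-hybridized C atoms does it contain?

6

C1: sp3 ✓
C2: sp
C3: sp
C4: sp3 ✓
C5: sp2
C6: sp2
C7: sp3 ✓
C8: sp3 ✓
C9: sp3 ✓
C10: sp3 ✓
C1, C4, C7, C8, C9, C10 → 6 sp3 carbons.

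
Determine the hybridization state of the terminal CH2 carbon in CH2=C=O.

sp²

The terminal CH2 carbon: 3 σ bonds, plus one π bond — 3 electron domains, sp2.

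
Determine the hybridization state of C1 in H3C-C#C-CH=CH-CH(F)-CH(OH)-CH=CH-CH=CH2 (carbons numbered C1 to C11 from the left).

C1 (4 σ bonds) has steric number 4: sp3.

sp³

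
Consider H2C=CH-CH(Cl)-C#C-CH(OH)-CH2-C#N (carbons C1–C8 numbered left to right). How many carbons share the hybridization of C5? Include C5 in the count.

C5 is sp (two π bonds).
C1: sp2
C2: sp2
C3: sp3
C4: sp ✓
C5: sp ✓
C6: sp3
C7: sp3
C8: sp ✓
3 carbons are sp.

3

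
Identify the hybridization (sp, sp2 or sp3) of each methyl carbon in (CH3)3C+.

sp3

Each methyl carbon has 4 σ bonds: steric number 4 → sp3.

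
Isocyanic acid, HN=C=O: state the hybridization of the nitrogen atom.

The nitrogen atom carries 2 σ bonds and 1 lone pair, plus one π bond, giving a steric number of 3, so it is sp2.

sp²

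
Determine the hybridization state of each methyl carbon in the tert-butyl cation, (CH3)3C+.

Each methyl carbon: 4 σ bonds; 4 regions of electron density → sp3.

sp3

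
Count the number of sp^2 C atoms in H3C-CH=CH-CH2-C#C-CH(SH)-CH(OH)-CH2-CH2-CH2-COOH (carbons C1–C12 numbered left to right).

3

C1: sp3
C2: sp2 ✓
C3: sp2 ✓
C4: sp3
C5: sp
C6: sp
C7: sp3
C8: sp3
C9: sp3
C10: sp3
C11: sp3
C12: sp2 ✓
C2, C3, C12 → 3 sp2 carbons.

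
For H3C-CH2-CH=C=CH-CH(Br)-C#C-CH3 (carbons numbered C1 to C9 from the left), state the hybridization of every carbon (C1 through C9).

C1 — 4 σ bonds. Steric number 4, so sp3.
C2: 4 σ bonds; 4 regions of electron density → sp3.
C3 is sp2: 3 σ bonds, plus one π bond, 3 electron-density regions.
C4: 2 σ bonds, plus two π bonds — 2 electron domains, sp.
C5 (3 σ bonds, plus one π bond) has steric number 3: sp2.
C6 (4 σ bonds) has steric number 4: sp3.
C7 is sp: 2 σ bonds, plus two π bonds, 2 electron-density regions.
C8 has 2 σ bonds, plus two π bonds: steric number 2 → sp.
C9 carries 4 σ bonds, giving a steric number of 4, so it is sp3.

C1 sp3, C2 sp3, C3 sp2, C4 sp, C5 sp2, C6 sp3, C7 sp, C8 sp, C9 sp3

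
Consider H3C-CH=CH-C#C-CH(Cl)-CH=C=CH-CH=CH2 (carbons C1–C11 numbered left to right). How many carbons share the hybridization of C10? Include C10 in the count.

6

C10 is sp2 (one π bond).
C1: sp3
C2: sp2 ✓
C3: sp2 ✓
C4: sp
C5: sp
C6: sp3
C7: sp2 ✓
C8: sp
C9: sp2 ✓
C10: sp2 ✓
C11: sp2 ✓
6 carbons are sp2.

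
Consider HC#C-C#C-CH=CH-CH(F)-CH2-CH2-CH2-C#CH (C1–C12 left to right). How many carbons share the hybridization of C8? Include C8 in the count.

4

C8 is sp3 (only σ bonds).
C1: sp
C2: sp
C3: sp
C4: sp
C5: sp2
C6: sp2
C7: sp3 ✓
C8: sp3 ✓
C9: sp3 ✓
C10: sp3 ✓
C11: sp
C12: sp
4 carbons are sp3.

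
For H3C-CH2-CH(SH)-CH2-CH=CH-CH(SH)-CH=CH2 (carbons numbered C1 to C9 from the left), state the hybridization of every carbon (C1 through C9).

C1: 4 σ bonds — 4 electron domains, sp3.
C2 is sp3: 4 σ bonds, 4 electron-density regions.
C3: 4 σ bonds; 4 regions of electron density → sp3.
C4 carries 4 σ bonds, giving a steric number of 4, so it is sp3.
C5 (3 σ bonds, plus one π bond) has steric number 3: sp2.
C6 carries 3 σ bonds, plus one π bond, giving a steric number of 3, so it is sp2.
C7 (4 σ bonds) has steric number 4: sp3.
C8 is sp2: 3 σ bonds, plus one π bond, 3 electron-density regions.
C9 (3 σ bonds, plus one π bond) has steric number 3: sp2.

C1 sp3, C2 sp3, C3 sp3, C4 sp3, C5 sp2, C6 sp2, C7 sp3, C8 sp2, C9 sp2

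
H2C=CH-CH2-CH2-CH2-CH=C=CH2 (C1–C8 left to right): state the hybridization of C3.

C3 carries 4 σ bonds, giving a steric number of 4, so it is sp3.

sp3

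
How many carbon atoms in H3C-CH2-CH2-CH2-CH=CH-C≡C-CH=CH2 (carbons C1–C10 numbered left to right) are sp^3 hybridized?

4

C1: sp3 ✓
C2: sp3 ✓
C3: sp3 ✓
C4: sp3 ✓
C5: sp2
C6: sp2
C7: sp
C8: sp
C9: sp2
C10: sp2
C1, C2, C3, C4 → 4 sp3 carbons.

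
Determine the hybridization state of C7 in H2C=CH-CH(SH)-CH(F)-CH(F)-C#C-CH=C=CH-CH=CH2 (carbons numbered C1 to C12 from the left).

C7 has 2 σ bonds, plus two π bonds: steric number 2 → sp.

sp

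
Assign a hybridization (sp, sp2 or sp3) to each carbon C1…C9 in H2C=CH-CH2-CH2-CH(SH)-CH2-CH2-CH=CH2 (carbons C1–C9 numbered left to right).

C1 sp2, C2 sp2, C3 sp3, C4 sp3, C5 sp3, C6 sp3, C7 sp3, C8 sp2, C9 sp2

C1 carries 3 σ bonds, plus one π bond, giving a steric number of 3, so it is sp2.
C2 — 3 σ bonds, plus one π bond. Steric number 3, so sp2.
C3: 4 σ bonds; 4 regions of electron density → sp3.
C4 has 4 σ bonds: steric number 4 → sp3.
C5: 4 σ bonds — 4 electron domains, sp3.
C6: 4 σ bonds — 4 electron domains, sp3.
C7: 4 σ bonds — 4 electron domains, sp3.
C8: 3 σ bonds, plus one π bond — 3 electron domains, sp2.
C9: 3 σ bonds, plus one π bond — 3 electron domains, sp2.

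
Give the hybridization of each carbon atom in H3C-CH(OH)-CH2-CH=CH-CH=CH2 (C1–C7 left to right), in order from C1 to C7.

C1 carries 4 σ bonds, giving a steric number of 4, so it is sp3.
C2: 4 σ bonds — 4 electron domains, sp3.
C3 has 4 σ bonds: steric number 4 → sp3.
C4 is sp2: 3 σ bonds, plus one π bond, 3 electron-density regions.
C5 carries 3 σ bonds, plus one π bond, giving a steric number of 3, so it is sp2.
C6 carries 3 σ bonds, plus one π bond, giving a steric number of 3, so it is sp2.
C7: 3 σ bonds, plus one π bond — 3 electron domains, sp2.

C1 sp3, C2 sp3, C3 sp3, C4 sp2, C5 sp2, C6 sp2, C7 sp2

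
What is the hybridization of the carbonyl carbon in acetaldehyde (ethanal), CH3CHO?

sp²

The carbonyl carbon — 3 σ bonds, plus one π bond. Steric number 3, so sp2.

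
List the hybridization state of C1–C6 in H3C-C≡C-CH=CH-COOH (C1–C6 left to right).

C1 is sp3: 4 σ bonds, 4 electron-density regions.
C2 is sp: 2 σ bonds, plus two π bonds, 2 electron-density regions.
C3 has 2 σ bonds, plus two π bonds: steric number 2 → sp.
C4: 3 σ bonds, plus one π bond; 3 regions of electron density → sp2.
C5 — 3 σ bonds, plus one π bond. Steric number 3, so sp2.
C6 has 3 σ bonds, plus one π bond: steric number 3 → sp2.

C1 sp3, C2 sp, C3 sp, C4 sp2, C5 sp2, C6 sp2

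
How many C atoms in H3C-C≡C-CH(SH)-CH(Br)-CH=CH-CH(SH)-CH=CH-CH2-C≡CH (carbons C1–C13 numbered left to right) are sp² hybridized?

C1: sp3
C2: sp
C3: sp
C4: sp3
C5: sp3
C6: sp2 ✓
C7: sp2 ✓
C8: sp3
C9: sp2 ✓
C10: sp2 ✓
C11: sp3
C12: sp
C13: sp
C6, C7, C9, C10 → 4 sp2 carbons.

4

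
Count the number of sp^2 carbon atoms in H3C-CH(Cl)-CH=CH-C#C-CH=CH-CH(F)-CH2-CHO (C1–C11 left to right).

5

C1: sp3
C2: sp3
C3: sp2 ✓
C4: sp2 ✓
C5: sp
C6: sp
C7: sp2 ✓
C8: sp2 ✓
C9: sp3
C10: sp3
C11: sp2 ✓
C3, C4, C7, C8, C11 → 5 sp2 carbons.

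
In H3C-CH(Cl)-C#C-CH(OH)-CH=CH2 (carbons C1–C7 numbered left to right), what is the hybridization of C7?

C7 — 3 σ bonds, plus one π bond. Steric number 3, so sp2.

sp^2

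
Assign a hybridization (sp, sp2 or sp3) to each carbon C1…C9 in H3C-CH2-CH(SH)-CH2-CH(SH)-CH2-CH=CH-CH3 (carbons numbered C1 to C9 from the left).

C1: 4 σ bonds; 4 regions of electron density → sp3.
C2: 4 σ bonds; 4 regions of electron density → sp3.
C3 has 4 σ bonds: steric number 4 → sp3.
C4 has 4 σ bonds: steric number 4 → sp3.
C5: 4 σ bonds — 4 electron domains, sp3.
C6 is sp3: 4 σ bonds, 4 electron-density regions.
C7: 3 σ bonds, plus one π bond — 3 electron domains, sp2.
C8 has 3 σ bonds, plus one π bond: steric number 3 → sp2.
C9 carries 4 σ bonds, giving a steric number of 4, so it is sp3.

C1 sp3, C2 sp3, C3 sp3, C4 sp3, C5 sp3, C6 sp3, C7 sp2, C8 sp2, C9 sp3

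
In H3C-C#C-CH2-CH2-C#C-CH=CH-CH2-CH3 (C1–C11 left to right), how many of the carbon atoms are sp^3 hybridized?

5

C1: sp3 ✓
C2: sp
C3: sp
C4: sp3 ✓
C5: sp3 ✓
C6: sp
C7: sp
C8: sp2
C9: sp2
C10: sp3 ✓
C11: sp3 ✓
C1, C4, C5, C10, C11 → 5 sp3 carbons.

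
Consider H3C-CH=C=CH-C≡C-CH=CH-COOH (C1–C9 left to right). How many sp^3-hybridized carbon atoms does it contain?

1

C1: sp3 ✓
C2: sp2
C3: sp
C4: sp2
C5: sp
C6: sp
C7: sp2
C8: sp2
C9: sp2
C1 → 1 sp3 carbon.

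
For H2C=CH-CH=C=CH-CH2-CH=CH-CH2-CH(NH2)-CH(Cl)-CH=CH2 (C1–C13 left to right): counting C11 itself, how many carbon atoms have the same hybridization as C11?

4

C11 is sp3 (only σ bonds).
C1: sp2
C2: sp2
C3: sp2
C4: sp
C5: sp2
C6: sp3 ✓
C7: sp2
C8: sp2
C9: sp3 ✓
C10: sp3 ✓
C11: sp3 ✓
C12: sp2
C13: sp2
4 carbons are sp3.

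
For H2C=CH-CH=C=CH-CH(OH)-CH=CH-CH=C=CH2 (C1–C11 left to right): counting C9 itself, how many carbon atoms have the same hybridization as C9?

C9 is sp2 (one π bond).
C1: sp2 ✓
C2: sp2 ✓
C3: sp2 ✓
C4: sp
C5: sp2 ✓
C6: sp3
C7: sp2 ✓
C8: sp2 ✓
C9: sp2 ✓
C10: sp
C11: sp2 ✓
8 carbons are sp2.

8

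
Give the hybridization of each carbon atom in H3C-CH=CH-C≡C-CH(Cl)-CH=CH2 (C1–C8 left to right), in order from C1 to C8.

C1 sp3, C2 sp2, C3 sp2, C4 sp, C5 sp, C6 sp3, C7 sp2, C8 sp2

C1 is sp3: 4 σ bonds, 4 electron-density regions.
C2 has 3 σ bonds, plus one π bond: steric number 3 → sp2.
C3: 3 σ bonds, plus one π bond; 3 regions of electron density → sp2.
C4: 2 σ bonds, plus two π bonds — 2 electron domains, sp.
C5: 2 σ bonds, plus two π bonds — 2 electron domains, sp.
C6 carries 4 σ bonds, giving a steric number of 4, so it is sp3.
C7: 3 σ bonds, plus one π bond — 3 electron domains, sp2.
C8 has 3 σ bonds, plus one π bond: steric number 3 → sp2.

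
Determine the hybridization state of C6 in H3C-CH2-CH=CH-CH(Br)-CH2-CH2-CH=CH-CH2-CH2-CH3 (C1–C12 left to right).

sp³

C6: 4 σ bonds — 4 electron domains, sp3.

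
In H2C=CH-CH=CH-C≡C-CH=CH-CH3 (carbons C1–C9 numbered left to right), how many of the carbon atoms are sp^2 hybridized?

6

C1: sp2 ✓
C2: sp2 ✓
C3: sp2 ✓
C4: sp2 ✓
C5: sp
C6: sp
C7: sp2 ✓
C8: sp2 ✓
C9: sp3
C1, C2, C3, C4, C7, C8 → 6 sp2 carbons.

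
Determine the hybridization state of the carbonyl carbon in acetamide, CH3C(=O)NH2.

The carbonyl carbon — 3 σ bonds, plus one π bond. Steric number 3, so sp2.

sp²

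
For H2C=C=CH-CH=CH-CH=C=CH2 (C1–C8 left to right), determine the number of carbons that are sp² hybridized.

C1: sp2 ✓
C2: sp
C3: sp2 ✓
C4: sp2 ✓
C5: sp2 ✓
C6: sp2 ✓
C7: sp
C8: sp2 ✓
C1, C3, C4, C5, C6, C8 → 6 sp2 carbons.

6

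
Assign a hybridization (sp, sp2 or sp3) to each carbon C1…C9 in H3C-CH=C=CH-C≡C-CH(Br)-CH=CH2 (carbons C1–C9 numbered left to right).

C1 sp3, C2 sp2, C3 sp, C4 sp2, C5 sp, C6 sp, C7 sp3, C8 sp2, C9 sp2

C1: 4 σ bonds; 4 regions of electron density → sp3.
C2 (3 σ bonds, plus one π bond) has steric number 3: sp2.
C3: 2 σ bonds, plus two π bonds — 2 electron domains, sp.
C4: 3 σ bonds, plus one π bond; 3 regions of electron density → sp2.
C5 has 2 σ bonds, plus two π bonds: steric number 2 → sp.
C6 is sp: 2 σ bonds, plus two π bonds, 2 electron-density regions.
C7 carries 4 σ bonds, giving a steric number of 4, so it is sp3.
C8 — 3 σ bonds, plus one π bond. Steric number 3, so sp2.
C9 (3 σ bonds, plus one π bond) has steric number 3: sp2.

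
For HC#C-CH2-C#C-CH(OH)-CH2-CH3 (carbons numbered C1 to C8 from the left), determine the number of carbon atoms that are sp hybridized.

C1: sp ✓
C2: sp ✓
C3: sp3
C4: sp ✓
C5: sp ✓
C6: sp3
C7: sp3
C8: sp3
C1, C2, C4, C5 → 4 sp carbons.

4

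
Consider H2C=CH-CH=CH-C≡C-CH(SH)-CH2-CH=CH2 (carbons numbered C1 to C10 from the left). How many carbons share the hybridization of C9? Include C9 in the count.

C9 is sp2 (one π bond).
C1: sp2 ✓
C2: sp2 ✓
C3: sp2 ✓
C4: sp2 ✓
C5: sp
C6: sp
C7: sp3
C8: sp3
C9: sp2 ✓
C10: sp2 ✓
6 carbons are sp2.

6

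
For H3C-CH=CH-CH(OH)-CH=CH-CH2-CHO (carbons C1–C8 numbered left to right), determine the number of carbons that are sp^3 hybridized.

C1: sp3 ✓
C2: sp2
C3: sp2
C4: sp3 ✓
C5: sp2
C6: sp2
C7: sp3 ✓
C8: sp2
C1, C4, C7 → 3 sp3 carbons.

3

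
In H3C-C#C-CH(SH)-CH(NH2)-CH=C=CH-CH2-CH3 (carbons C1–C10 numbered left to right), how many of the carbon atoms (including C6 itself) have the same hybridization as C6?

C6 is sp2 (one π bond).
C1: sp3
C2: sp
C3: sp
C4: sp3
C5: sp3
C6: sp2 ✓
C7: sp
C8: sp2 ✓
C9: sp3
C10: sp3
2 carbons are sp2.

2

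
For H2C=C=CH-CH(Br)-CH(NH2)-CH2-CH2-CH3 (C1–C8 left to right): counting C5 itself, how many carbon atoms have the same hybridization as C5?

5

C5 is sp3 (only σ bonds).
C1: sp2
C2: sp
C3: sp2
C4: sp3 ✓
C5: sp3 ✓
C6: sp3 ✓
C7: sp3 ✓
C8: sp3 ✓
5 carbons are sp3.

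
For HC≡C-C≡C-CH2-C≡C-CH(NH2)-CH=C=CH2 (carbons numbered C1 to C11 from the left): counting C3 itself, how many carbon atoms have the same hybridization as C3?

7

C3 is sp (two π bonds).
C1: sp ✓
C2: sp ✓
C3: sp ✓
C4: sp ✓
C5: sp3
C6: sp ✓
C7: sp ✓
C8: sp3
C9: sp2
C10: sp ✓
C11: sp2
7 carbons are sp.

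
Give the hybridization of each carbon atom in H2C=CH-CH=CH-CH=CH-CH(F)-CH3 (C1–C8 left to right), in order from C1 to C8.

C1 sp2, C2 sp2, C3 sp2, C4 sp2, C5 sp2, C6 sp2, C7 sp3, C8 sp3

C1: 3 σ bonds, plus one π bond; 3 regions of electron density → sp2.
C2 has 3 σ bonds, plus one π bond: steric number 3 → sp2.
C3 is sp2: 3 σ bonds, plus one π bond, 3 electron-density regions.
C4: 3 σ bonds, plus one π bond; 3 regions of electron density → sp2.
C5 (3 σ bonds, plus one π bond) has steric number 3: sp2.
C6 (3 σ bonds, plus one π bond) has steric number 3: sp2.
C7: 4 σ bonds; 4 regions of electron density → sp3.
C8 is sp3: 4 σ bonds, 4 electron-density regions.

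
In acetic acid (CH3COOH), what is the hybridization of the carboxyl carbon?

sp²

The carboxyl carbon (3 σ bonds, plus one π bond) has steric number 3: sp2.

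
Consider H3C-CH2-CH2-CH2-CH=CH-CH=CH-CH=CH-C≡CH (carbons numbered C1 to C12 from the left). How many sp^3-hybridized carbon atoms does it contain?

C1: sp3 ✓
C2: sp3 ✓
C3: sp3 ✓
C4: sp3 ✓
C5: sp2
C6: sp2
C7: sp2
C8: sp2
C9: sp2
C10: sp2
C11: sp
C12: sp
C1, C2, C3, C4 → 4 sp3 carbons.

4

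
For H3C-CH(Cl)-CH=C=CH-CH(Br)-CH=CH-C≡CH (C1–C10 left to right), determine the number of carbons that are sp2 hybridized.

C1: sp3
C2: sp3
C3: sp2 ✓
C4: sp
C5: sp2 ✓
C6: sp3
C7: sp2 ✓
C8: sp2 ✓
C9: sp
C10: sp
C3, C5, C7, C8 → 4 sp2 carbons.

4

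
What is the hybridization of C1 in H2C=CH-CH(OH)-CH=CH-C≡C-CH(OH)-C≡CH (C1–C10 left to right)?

sp^2

C1: 3 σ bonds, plus one π bond; 3 regions of electron density → sp2.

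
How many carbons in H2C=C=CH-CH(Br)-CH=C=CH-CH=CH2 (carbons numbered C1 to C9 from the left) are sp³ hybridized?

C1: sp2
C2: sp
C3: sp2
C4: sp3 ✓
C5: sp2
C6: sp
C7: sp2
C8: sp2
C9: sp2
C4 → 1 sp3 carbon.

1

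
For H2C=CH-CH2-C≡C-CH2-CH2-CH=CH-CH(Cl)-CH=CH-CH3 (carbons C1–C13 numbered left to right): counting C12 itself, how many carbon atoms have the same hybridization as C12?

C12 is sp2 (one π bond).
C1: sp2 ✓
C2: sp2 ✓
C3: sp3
C4: sp
C5: sp
C6: sp3
C7: sp3
C8: sp2 ✓
C9: sp2 ✓
C10: sp3
C11: sp2 ✓
C12: sp2 ✓
C13: sp3
6 carbons are sp2.

6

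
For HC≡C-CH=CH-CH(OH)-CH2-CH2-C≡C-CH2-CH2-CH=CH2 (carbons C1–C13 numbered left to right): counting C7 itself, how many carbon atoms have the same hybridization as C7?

5

C7 is sp3 (only σ bonds).
C1: sp
C2: sp
C3: sp2
C4: sp2
C5: sp3 ✓
C6: sp3 ✓
C7: sp3 ✓
C8: sp
C9: sp
C10: sp3 ✓
C11: sp3 ✓
C12: sp2
C13: sp2
5 carbons are sp3.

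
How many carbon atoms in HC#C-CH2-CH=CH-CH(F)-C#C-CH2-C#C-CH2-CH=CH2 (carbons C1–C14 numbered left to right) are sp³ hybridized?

C1: sp
C2: sp
C3: sp3 ✓
C4: sp2
C5: sp2
C6: sp3 ✓
C7: sp
C8: sp
C9: sp3 ✓
C10: sp
C11: sp
C12: sp3 ✓
C13: sp2
C14: sp2
C3, C6, C9, C12 → 4 sp3 carbons.

4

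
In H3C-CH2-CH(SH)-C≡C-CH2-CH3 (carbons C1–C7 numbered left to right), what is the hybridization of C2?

sp³

C2 (4 σ bonds) has steric number 4: sp3.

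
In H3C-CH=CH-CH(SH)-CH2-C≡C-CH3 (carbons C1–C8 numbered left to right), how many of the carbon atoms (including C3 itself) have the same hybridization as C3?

2

C3 is sp2 (one π bond).
C1: sp3
C2: sp2 ✓
C3: sp2 ✓
C4: sp3
C5: sp3
C6: sp
C7: sp
C8: sp3
2 carbons are sp2.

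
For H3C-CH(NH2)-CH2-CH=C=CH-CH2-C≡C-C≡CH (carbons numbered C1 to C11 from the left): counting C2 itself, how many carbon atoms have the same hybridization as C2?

C2 is sp3 (only σ bonds).
C1: sp3 ✓
C2: sp3 ✓
C3: sp3 ✓
C4: sp2
C5: sp
C6: sp2
C7: sp3 ✓
C8: sp
C9: sp
C10: sp
C11: sp
4 carbons are sp3.

4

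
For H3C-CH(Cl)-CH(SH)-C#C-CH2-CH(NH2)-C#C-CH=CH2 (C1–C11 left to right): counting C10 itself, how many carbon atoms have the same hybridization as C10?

C10 is sp2 (one π bond).
C1: sp3
C2: sp3
C3: sp3
C4: sp
C5: sp
C6: sp3
C7: sp3
C8: sp
C9: sp
C10: sp2 ✓
C11: sp2 ✓
2 carbons are sp2.

2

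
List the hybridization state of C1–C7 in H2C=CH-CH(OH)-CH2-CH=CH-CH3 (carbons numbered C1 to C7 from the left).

C1 carries 3 σ bonds, plus one π bond, giving a steric number of 3, so it is sp2.
C2 is sp2: 3 σ bonds, plus one π bond, 3 electron-density regions.
C3: 4 σ bonds; 4 regions of electron density → sp3.
C4: 4 σ bonds — 4 electron domains, sp3.
C5: 3 σ bonds, plus one π bond; 3 regions of electron density → sp2.
C6: 3 σ bonds, plus one π bond — 3 electron domains, sp2.
C7 — 4 σ bonds. Steric number 4, so sp3.

C1 sp2, C2 sp2, C3 sp3, C4 sp3, C5 sp2, C6 sp2, C7 sp3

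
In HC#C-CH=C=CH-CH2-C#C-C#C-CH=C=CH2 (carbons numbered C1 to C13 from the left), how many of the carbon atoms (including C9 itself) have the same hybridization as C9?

8

C9 is sp (two π bonds).
C1: sp ✓
C2: sp ✓
C3: sp2
C4: sp ✓
C5: sp2
C6: sp3
C7: sp ✓
C8: sp ✓
C9: sp ✓
C10: sp ✓
C11: sp2
C12: sp ✓
C13: sp2
8 carbons are sp.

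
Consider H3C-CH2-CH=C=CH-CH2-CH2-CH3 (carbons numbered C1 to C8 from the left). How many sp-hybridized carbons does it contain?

C1: sp3
C2: sp3
C3: sp2
C4: sp ✓
C5: sp2
C6: sp3
C7: sp3
C8: sp3
C4 → 1 sp carbon.

1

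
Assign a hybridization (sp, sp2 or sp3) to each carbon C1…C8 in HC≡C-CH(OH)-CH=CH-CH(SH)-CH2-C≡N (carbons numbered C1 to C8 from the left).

C1 sp, C2 sp, C3 sp3, C4 sp2, C5 sp2, C6 sp3, C7 sp3, C8 sp

C1 carries 2 σ bonds, plus two π bonds, giving a steric number of 2, so it is sp.
C2 has 2 σ bonds, plus two π bonds: steric number 2 → sp.
C3: 4 σ bonds — 4 electron domains, sp3.
C4 carries 3 σ bonds, plus one π bond, giving a steric number of 3, so it is sp2.
C5 (3 σ bonds, plus one π bond) has steric number 3: sp2.
C6 has 4 σ bonds: steric number 4 → sp3.
C7 (4 σ bonds) has steric number 4: sp3.
C8 (2 σ bonds, plus two π bonds) has steric number 2: sp.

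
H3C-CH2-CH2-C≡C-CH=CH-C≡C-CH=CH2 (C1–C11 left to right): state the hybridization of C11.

C11 carries 3 σ bonds, plus one π bond, giving a steric number of 3, so it is sp2.

sp2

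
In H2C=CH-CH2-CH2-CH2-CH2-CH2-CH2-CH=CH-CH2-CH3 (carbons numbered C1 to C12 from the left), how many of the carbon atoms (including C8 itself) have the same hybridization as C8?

C8 is sp3 (only σ bonds).
C1: sp2
C2: sp2
C3: sp3 ✓
C4: sp3 ✓
C5: sp3 ✓
C6: sp3 ✓
C7: sp3 ✓
C8: sp3 ✓
C9: sp2
C10: sp2
C11: sp3 ✓
C12: sp3 ✓
8 carbons are sp3.

8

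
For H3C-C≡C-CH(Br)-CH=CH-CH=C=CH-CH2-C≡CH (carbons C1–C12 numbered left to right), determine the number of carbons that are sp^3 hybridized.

3

C1: sp3 ✓
C2: sp
C3: sp
C4: sp3 ✓
C5: sp2
C6: sp2
C7: sp2
C8: sp
C9: sp2
C10: sp3 ✓
C11: sp
C12: sp
C1, C4, C10 → 3 sp3 carbons.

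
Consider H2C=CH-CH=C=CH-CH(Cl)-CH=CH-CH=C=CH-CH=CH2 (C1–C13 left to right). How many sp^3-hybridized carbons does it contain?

C1: sp2
C2: sp2
C3: sp2
C4: sp
C5: sp2
C6: sp3 ✓
C7: sp2
C8: sp2
C9: sp2
C10: sp
C11: sp2
C12: sp2
C13: sp2
C6 → 1 sp3 carbon.

1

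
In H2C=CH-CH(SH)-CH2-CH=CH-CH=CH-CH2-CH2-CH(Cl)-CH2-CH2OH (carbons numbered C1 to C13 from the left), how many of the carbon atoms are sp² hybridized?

6

C1: sp2 ✓
C2: sp2 ✓
C3: sp3
C4: sp3
C5: sp2 ✓
C6: sp2 ✓
C7: sp2 ✓
C8: sp2 ✓
C9: sp3
C10: sp3
C11: sp3
C12: sp3
C13: sp3
C1, C2, C5, C6, C7, C8 → 6 sp2 carbons.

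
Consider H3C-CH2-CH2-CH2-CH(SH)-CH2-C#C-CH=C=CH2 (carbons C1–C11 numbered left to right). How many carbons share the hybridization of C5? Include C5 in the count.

C5 is sp3 (only σ bonds).
C1: sp3 ✓
C2: sp3 ✓
C3: sp3 ✓
C4: sp3 ✓
C5: sp3 ✓
C6: sp3 ✓
C7: sp
C8: sp
C9: sp2
C10: sp
C11: sp2
6 carbons are sp3.

6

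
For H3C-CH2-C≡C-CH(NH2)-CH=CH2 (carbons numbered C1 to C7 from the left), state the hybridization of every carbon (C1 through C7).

C1 sp3, C2 sp3, C3 sp, C4 sp, C5 sp3, C6 sp2, C7 sp2

C1 — 4 σ bonds. Steric number 4, so sp3.
C2 — 4 σ bonds. Steric number 4, so sp3.
C3 — 2 σ bonds, plus two π bonds. Steric number 2, so sp.
C4 is sp: 2 σ bonds, plus two π bonds, 2 electron-density regions.
C5: 4 σ bonds — 4 electron domains, sp3.
C6: 3 σ bonds, plus one π bond; 3 regions of electron density → sp2.
C7 (3 σ bonds, plus one π bond) has steric number 3: sp2.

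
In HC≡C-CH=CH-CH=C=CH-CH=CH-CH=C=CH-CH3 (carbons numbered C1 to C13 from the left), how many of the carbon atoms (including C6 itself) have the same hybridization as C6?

C6 is sp (two π bonds).
C1: sp ✓
C2: sp ✓
C3: sp2
C4: sp2
C5: sp2
C6: sp ✓
C7: sp2
C8: sp2
C9: sp2
C10: sp2
C11: sp ✓
C12: sp2
C13: sp3
4 carbons are sp.

4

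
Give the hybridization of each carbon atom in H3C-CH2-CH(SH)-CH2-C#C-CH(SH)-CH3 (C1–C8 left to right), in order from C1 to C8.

C1 sp3, C2 sp3, C3 sp3, C4 sp3, C5 sp, C6 sp, C7 sp3, C8 sp3

C1 is sp3: 4 σ bonds, 4 electron-density regions.
C2: 4 σ bonds — 4 electron domains, sp3.
C3 — 4 σ bonds. Steric number 4, so sp3.
C4 — 4 σ bonds. Steric number 4, so sp3.
C5 has 2 σ bonds, plus two π bonds: steric number 2 → sp.
C6 (2 σ bonds, plus two π bonds) has steric number 2: sp.
C7 (4 σ bonds) has steric number 4: sp3.
C8 — 4 σ bonds. Steric number 4, so sp3.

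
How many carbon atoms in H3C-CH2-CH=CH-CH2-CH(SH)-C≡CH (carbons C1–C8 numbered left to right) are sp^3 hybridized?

4

C1: sp3 ✓
C2: sp3 ✓
C3: sp2
C4: sp2
C5: sp3 ✓
C6: sp3 ✓
C7: sp
C8: sp
C1, C2, C5, C6 → 4 sp3 carbons.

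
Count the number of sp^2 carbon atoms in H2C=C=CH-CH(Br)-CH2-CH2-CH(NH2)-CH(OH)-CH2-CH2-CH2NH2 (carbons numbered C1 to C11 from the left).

2

C1: sp2 ✓
C2: sp
C3: sp2 ✓
C4: sp3
C5: sp3
C6: sp3
C7: sp3
C8: sp3
C9: sp3
C10: sp3
C11: sp3
C1, C3 → 2 sp2 carbons.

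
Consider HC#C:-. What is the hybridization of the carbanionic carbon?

One σ bond + one lone pair = steric number 2 → sp.

sp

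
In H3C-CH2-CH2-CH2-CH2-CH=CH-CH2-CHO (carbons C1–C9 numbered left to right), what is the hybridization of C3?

C3: 4 σ bonds — 4 electron domains, sp3.

sp3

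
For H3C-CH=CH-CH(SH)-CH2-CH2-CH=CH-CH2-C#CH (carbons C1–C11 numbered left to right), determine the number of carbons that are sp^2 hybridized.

C1: sp3
C2: sp2 ✓
C3: sp2 ✓
C4: sp3
C5: sp3
C6: sp3
C7: sp2 ✓
C8: sp2 ✓
C9: sp3
C10: sp
C11: sp
C2, C3, C7, C8 → 4 sp2 carbons.

4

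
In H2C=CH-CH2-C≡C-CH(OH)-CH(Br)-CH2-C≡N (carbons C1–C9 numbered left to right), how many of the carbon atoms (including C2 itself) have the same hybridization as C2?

C2 is sp2 (one π bond).
C1: sp2 ✓
C2: sp2 ✓
C3: sp3
C4: sp
C5: sp
C6: sp3
C7: sp3
C8: sp3
C9: sp
2 carbons are sp2.

2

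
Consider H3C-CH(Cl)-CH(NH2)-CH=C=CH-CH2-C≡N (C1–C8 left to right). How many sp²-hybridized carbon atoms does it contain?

C1: sp3
C2: sp3
C3: sp3
C4: sp2 ✓
C5: sp
C6: sp2 ✓
C7: sp3
C8: sp
C4, C6 → 2 sp2 carbons.

2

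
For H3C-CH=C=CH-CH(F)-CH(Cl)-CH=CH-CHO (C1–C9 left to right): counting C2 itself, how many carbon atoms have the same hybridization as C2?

C2 is sp2 (one π bond).
C1: sp3
C2: sp2 ✓
C3: sp
C4: sp2 ✓
C5: sp3
C6: sp3
C7: sp2 ✓
C8: sp2 ✓
C9: sp2 ✓
5 carbons are sp2.

5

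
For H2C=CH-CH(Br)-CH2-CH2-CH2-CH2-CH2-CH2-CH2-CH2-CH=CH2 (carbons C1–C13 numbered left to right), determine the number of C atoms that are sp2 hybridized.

4

C1: sp2 ✓
C2: sp2 ✓
C3: sp3
C4: sp3
C5: sp3
C6: sp3
C7: sp3
C8: sp3
C9: sp3
C10: sp3
C11: sp3
C12: sp2 ✓
C13: sp2 ✓
C1, C2, C12, C13 → 4 sp2 carbons.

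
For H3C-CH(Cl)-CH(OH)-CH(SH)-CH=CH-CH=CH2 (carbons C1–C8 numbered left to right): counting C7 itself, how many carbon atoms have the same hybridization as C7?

4

C7 is sp2 (one π bond).
C1: sp3
C2: sp3
C3: sp3
C4: sp3
C5: sp2 ✓
C6: sp2 ✓
C7: sp2 ✓
C8: sp2 ✓
4 carbons are sp2.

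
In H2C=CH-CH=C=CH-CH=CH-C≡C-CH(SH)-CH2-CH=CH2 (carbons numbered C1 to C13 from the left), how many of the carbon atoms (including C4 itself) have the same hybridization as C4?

C4 is sp (two π bonds).
C1: sp2
C2: sp2
C3: sp2
C4: sp ✓
C5: sp2
C6: sp2
C7: sp2
C8: sp ✓
C9: sp ✓
C10: sp3
C11: sp3
C12: sp2
C13: sp2
3 carbons are sp.

3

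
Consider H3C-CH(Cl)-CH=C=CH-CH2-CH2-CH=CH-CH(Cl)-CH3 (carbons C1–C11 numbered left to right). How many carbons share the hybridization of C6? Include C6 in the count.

6

C6 is sp3 (only σ bonds).
C1: sp3 ✓
C2: sp3 ✓
C3: sp2
C4: sp
C5: sp2
C6: sp3 ✓
C7: sp3 ✓
C8: sp2
C9: sp2
C10: sp3 ✓
C11: sp3 ✓
6 carbons are sp3.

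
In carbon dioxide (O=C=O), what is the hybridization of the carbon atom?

Two σ bonds, two π bonds → steric number 2 → sp.

sp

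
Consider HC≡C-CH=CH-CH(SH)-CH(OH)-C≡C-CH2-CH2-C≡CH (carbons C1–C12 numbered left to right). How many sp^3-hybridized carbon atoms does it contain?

C1: sp
C2: sp
C3: sp2
C4: sp2
C5: sp3 ✓
C6: sp3 ✓
C7: sp
C8: sp
C9: sp3 ✓
C10: sp3 ✓
C11: sp
C12: sp
C5, C6, C9, C10 → 4 sp3 carbons.

4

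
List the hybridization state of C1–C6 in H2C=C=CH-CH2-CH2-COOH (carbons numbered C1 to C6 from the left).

C1 sp2, C2 sp, C3 sp2, C4 sp3, C5 sp3, C6 sp2

C1 — 3 σ bonds, plus one π bond. Steric number 3, so sp2.
C2: 2 σ bonds, plus two π bonds — 2 electron domains, sp.
C3 — 3 σ bonds, plus one π bond. Steric number 3, so sp2.
C4 carries 4 σ bonds, giving a steric number of 4, so it is sp3.
C5: 4 σ bonds — 4 electron domains, sp3.
C6 — 3 σ bonds, plus one π bond. Steric number 3, so sp2.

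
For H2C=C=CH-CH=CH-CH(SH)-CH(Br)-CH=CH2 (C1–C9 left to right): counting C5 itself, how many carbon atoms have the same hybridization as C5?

6

C5 is sp2 (one π bond).
C1: sp2 ✓
C2: sp
C3: sp2 ✓
C4: sp2 ✓
C5: sp2 ✓
C6: sp3
C7: sp3
C8: sp2 ✓
C9: sp2 ✓
6 carbons are sp2.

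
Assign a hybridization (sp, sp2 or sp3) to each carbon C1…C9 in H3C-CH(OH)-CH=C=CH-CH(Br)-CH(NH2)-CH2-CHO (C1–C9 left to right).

C1 — 4 σ bonds. Steric number 4, so sp3.
C2: 4 σ bonds; 4 regions of electron density → sp3.
C3: 3 σ bonds, plus one π bond — 3 electron domains, sp2.
C4: 2 σ bonds, plus two π bonds; 2 regions of electron density → sp.
C5 — 3 σ bonds, plus one π bond. Steric number 3, so sp2.
C6 is sp3: 4 σ bonds, 4 electron-density regions.
C7 is sp3: 4 σ bonds, 4 electron-density regions.
C8 has 4 σ bonds: steric number 4 → sp3.
C9 has 3 σ bonds, plus one π bond: steric number 3 → sp2.

C1 sp3, C2 sp3, C3 sp2, C4 sp, C5 sp2, C6 sp3, C7 sp3, C8 sp3, C9 sp2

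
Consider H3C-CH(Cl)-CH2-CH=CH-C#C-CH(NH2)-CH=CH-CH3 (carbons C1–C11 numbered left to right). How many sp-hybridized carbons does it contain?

C1: sp3
C2: sp3
C3: sp3
C4: sp2
C5: sp2
C6: sp ✓
C7: sp ✓
C8: sp3
C9: sp2
C10: sp2
C11: sp3
C6, C7 → 2 sp carbons.

2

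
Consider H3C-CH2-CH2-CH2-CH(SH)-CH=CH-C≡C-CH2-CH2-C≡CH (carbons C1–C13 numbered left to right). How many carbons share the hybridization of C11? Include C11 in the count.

7

C11 is sp3 (only σ bonds).
C1: sp3 ✓
C2: sp3 ✓
C3: sp3 ✓
C4: sp3 ✓
C5: sp3 ✓
C6: sp2
C7: sp2
C8: sp
C9: sp
C10: sp3 ✓
C11: sp3 ✓
C12: sp
C13: sp
7 carbons are sp3.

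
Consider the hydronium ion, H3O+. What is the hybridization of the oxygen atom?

Three σ bonds + one lone pair = steric number 4 → sp3.

sp3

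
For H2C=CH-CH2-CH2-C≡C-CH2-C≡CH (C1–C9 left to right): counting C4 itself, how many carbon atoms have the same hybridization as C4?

3

C4 is sp3 (only σ bonds).
C1: sp2
C2: sp2
C3: sp3 ✓
C4: sp3 ✓
C5: sp
C6: sp
C7: sp3 ✓
C8: sp
C9: sp
3 carbons are sp3.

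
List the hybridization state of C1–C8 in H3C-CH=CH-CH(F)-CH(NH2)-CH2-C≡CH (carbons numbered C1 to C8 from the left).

C1 carries 4 σ bonds, giving a steric number of 4, so it is sp3.
C2: 3 σ bonds, plus one π bond; 3 regions of electron density → sp2.
C3 — 3 σ bonds, plus one π bond. Steric number 3, so sp2.
C4: 4 σ bonds; 4 regions of electron density → sp3.
C5 (4 σ bonds) has steric number 4: sp3.
C6: 4 σ bonds; 4 regions of electron density → sp3.
C7 carries 2 σ bonds, plus two π bonds, giving a steric number of 2, so it is sp.
C8: 2 σ bonds, plus two π bonds — 2 electron domains, sp.

C1 sp3, C2 sp2, C3 sp2, C4 sp3, C5 sp3, C6 sp3, C7 sp, C8 sp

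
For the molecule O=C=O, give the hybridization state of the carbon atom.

Two σ bonds, two π bonds → steric number 2 → sp.

sp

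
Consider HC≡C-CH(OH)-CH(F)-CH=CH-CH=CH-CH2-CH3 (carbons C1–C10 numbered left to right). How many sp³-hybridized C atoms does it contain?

4

C1: sp
C2: sp
C3: sp3 ✓
C4: sp3 ✓
C5: sp2
C6: sp2
C7: sp2
C8: sp2
C9: sp3 ✓
C10: sp3 ✓
C3, C4, C9, C10 → 4 sp3 carbons.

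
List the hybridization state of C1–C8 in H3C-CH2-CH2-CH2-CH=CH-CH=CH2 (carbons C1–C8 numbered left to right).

C1: 4 σ bonds; 4 regions of electron density → sp3.
C2 is sp3: 4 σ bonds, 4 electron-density regions.
C3 — 4 σ bonds. Steric number 4, so sp3.
C4 — 4 σ bonds. Steric number 4, so sp3.
C5 has 3 σ bonds, plus one π bond: steric number 3 → sp2.
C6 is sp2: 3 σ bonds, plus one π bond, 3 electron-density regions.
C7: 3 σ bonds, plus one π bond — 3 electron domains, sp2.
C8: 3 σ bonds, plus one π bond — 3 electron domains, sp2.

C1 sp3, C2 sp3, C3 sp3, C4 sp3, C5 sp2, C6 sp2, C7 sp2, C8 sp2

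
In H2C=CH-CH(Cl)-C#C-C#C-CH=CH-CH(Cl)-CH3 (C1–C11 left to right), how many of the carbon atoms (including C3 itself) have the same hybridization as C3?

3

C3 is sp3 (only σ bonds).
C1: sp2
C2: sp2
C3: sp3 ✓
C4: sp
C5: sp
C6: sp
C7: sp
C8: sp2
C9: sp2
C10: sp3 ✓
C11: sp3 ✓
3 carbons are sp3.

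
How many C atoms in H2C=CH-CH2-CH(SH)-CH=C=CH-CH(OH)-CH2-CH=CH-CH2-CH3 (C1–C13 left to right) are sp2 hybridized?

6

C1: sp2 ✓
C2: sp2 ✓
C3: sp3
C4: sp3
C5: sp2 ✓
C6: sp
C7: sp2 ✓
C8: sp3
C9: sp3
C10: sp2 ✓
C11: sp2 ✓
C12: sp3
C13: sp3
C1, C2, C5, C7, C10, C11 → 6 sp2 carbons.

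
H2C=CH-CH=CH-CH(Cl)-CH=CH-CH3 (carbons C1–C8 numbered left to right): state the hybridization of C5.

C5: 4 σ bonds; 4 regions of electron density → sp3.

sp^3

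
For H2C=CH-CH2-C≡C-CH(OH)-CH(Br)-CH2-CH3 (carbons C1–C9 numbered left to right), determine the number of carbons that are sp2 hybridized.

C1: sp2 ✓
C2: sp2 ✓
C3: sp3
C4: sp
C5: sp
C6: sp3
C7: sp3
C8: sp3
C9: sp3
C1, C2 → 2 sp2 carbons.

2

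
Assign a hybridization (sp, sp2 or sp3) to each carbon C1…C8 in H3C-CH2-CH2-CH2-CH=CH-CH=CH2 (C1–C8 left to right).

C1 — 4 σ bonds. Steric number 4, so sp3.
C2 — 4 σ bonds. Steric number 4, so sp3.
C3: 4 σ bonds — 4 electron domains, sp3.
C4: 4 σ bonds — 4 electron domains, sp3.
C5 carries 3 σ bonds, plus one π bond, giving a steric number of 3, so it is sp2.
C6: 3 σ bonds, plus one π bond; 3 regions of electron density → sp2.
C7: 3 σ bonds, plus one π bond; 3 regions of electron density → sp2.
C8 is sp2: 3 σ bonds, plus one π bond, 3 electron-density regions.

C1 sp3, C2 sp3, C3 sp3, C4 sp3, C5 sp2, C6 sp2, C7 sp2, C8 sp2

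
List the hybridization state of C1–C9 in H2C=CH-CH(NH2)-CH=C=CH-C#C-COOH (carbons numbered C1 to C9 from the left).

C1 — 3 σ bonds, plus one π bond. Steric number 3, so sp2.
C2 (3 σ bonds, plus one π bond) has steric number 3: sp2.
C3: 4 σ bonds — 4 electron domains, sp3.
C4 is sp2: 3 σ bonds, plus one π bond, 3 electron-density regions.
C5 has 2 σ bonds, plus two π bonds: steric number 2 → sp.
C6 carries 3 σ bonds, plus one π bond, giving a steric number of 3, so it is sp2.
C7: 2 σ bonds, plus two π bonds — 2 electron domains, sp.
C8 — 2 σ bonds, plus two π bonds. Steric number 2, so sp.
C9: 3 σ bonds, plus one π bond — 3 electron domains, sp2.

C1 sp2, C2 sp2, C3 sp3, C4 sp2, C5 sp, C6 sp2, C7 sp, C8 sp, C9 sp2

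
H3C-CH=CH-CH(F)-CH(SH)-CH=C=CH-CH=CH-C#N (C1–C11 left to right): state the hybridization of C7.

sp

C7 is sp: 2 σ bonds, plus two π bonds, 2 electron-density regions.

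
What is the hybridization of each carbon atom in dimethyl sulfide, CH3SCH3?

Each carbon atom (4 σ bonds) has steric number 4: sp3.

sp³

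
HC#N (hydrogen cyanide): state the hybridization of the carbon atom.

sp

The carbon atom has 2 σ bonds, plus two π bonds: steric number 2 → sp.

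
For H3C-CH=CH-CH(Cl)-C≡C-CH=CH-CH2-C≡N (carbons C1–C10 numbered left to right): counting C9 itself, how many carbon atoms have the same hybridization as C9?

3

C9 is sp3 (only σ bonds).
C1: sp3 ✓
C2: sp2
C3: sp2
C4: sp3 ✓
C5: sp
C6: sp
C7: sp2
C8: sp2
C9: sp3 ✓
C10: sp
3 carbons are sp3.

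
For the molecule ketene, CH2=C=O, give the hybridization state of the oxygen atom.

sp²

The oxygen atom has 1 σ bond and 2 lone pairs, plus one π bond: steric number 3 → sp2.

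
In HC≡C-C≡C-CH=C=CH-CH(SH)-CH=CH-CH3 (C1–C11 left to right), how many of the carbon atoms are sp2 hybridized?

C1: sp
C2: sp
C3: sp
C4: sp
C5: sp2 ✓
C6: sp
C7: sp2 ✓
C8: sp3
C9: sp2 ✓
C10: sp2 ✓
C11: sp3
C5, C7, C9, C10 → 4 sp2 carbons.

4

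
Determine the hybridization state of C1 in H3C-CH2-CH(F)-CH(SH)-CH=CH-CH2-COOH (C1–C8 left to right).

C1: 4 σ bonds; 4 regions of electron density → sp3.

sp3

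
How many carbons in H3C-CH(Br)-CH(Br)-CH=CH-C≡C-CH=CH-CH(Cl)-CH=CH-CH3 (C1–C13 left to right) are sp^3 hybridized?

C1: sp3 ✓
C2: sp3 ✓
C3: sp3 ✓
C4: sp2
C5: sp2
C6: sp
C7: sp
C8: sp2
C9: sp2
C10: sp3 ✓
C11: sp2
C12: sp2
C13: sp3 ✓
C1, C2, C3, C10, C13 → 5 sp3 carbons.

5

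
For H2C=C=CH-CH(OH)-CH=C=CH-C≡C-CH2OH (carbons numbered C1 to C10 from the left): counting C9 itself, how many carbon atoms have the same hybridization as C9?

C9 is sp (two π bonds).
C1: sp2
C2: sp ✓
C3: sp2
C4: sp3
C5: sp2
C6: sp ✓
C7: sp2
C8: sp ✓
C9: sp ✓
C10: sp3
4 carbons are sp.

4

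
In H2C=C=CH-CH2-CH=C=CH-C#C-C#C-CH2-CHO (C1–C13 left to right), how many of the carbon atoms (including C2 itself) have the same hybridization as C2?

C2 is sp (two π bonds).
C1: sp2
C2: sp ✓
C3: sp2
C4: sp3
C5: sp2
C6: sp ✓
C7: sp2
C8: sp ✓
C9: sp ✓
C10: sp ✓
C11: sp ✓
C12: sp3
C13: sp2
6 carbons are sp.

6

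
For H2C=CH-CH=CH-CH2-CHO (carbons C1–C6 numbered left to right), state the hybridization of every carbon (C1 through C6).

C1 sp2, C2 sp2, C3 sp2, C4 sp2, C5 sp3, C6 sp2

C1 carries 3 σ bonds, plus one π bond, giving a steric number of 3, so it is sp2.
C2 — 3 σ bonds, plus one π bond. Steric number 3, so sp2.
C3: 3 σ bonds, plus one π bond; 3 regions of electron density → sp2.
C4 carries 3 σ bonds, plus one π bond, giving a steric number of 3, so it is sp2.
C5: 4 σ bonds; 4 regions of electron density → sp3.
C6 carries 3 σ bonds, plus one π bond, giving a steric number of 3, so it is sp2.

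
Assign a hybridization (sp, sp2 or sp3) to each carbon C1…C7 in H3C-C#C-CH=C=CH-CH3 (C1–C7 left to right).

C1 (4 σ bonds) has steric number 4: sp3.
C2 (2 σ bonds, plus two π bonds) has steric number 2: sp.
C3 — 2 σ bonds, plus two π bonds. Steric number 2, so sp.
C4 is sp2: 3 σ bonds, plus one π bond, 3 electron-density regions.
C5 (2 σ bonds, plus two π bonds) has steric number 2: sp.
C6 carries 3 σ bonds, plus one π bond, giving a steric number of 3, so it is sp2.
C7 carries 4 σ bonds, giving a steric number of 4, so it is sp3.

C1 sp3, C2 sp, C3 sp, C4 sp2, C5 sp, C6 sp2, C7 sp3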